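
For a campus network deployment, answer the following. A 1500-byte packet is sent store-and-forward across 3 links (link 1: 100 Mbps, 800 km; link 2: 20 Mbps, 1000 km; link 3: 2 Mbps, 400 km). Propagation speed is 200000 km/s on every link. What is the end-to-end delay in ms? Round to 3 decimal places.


Packet = 1500 bytes = 12000 bits. Store-and-forward: sum (t_trans + t_prop) per link.
Link 1: t_trans = 12000/(100*10^6) s = 0.1200 ms; t_prop = 800/200000 s = 4.0000 ms; subtotal = 4.1200 ms
Link 2: t_trans = 12000/(20*10^6) s = 0.6000 ms; t_prop = 1000/200000 s = 5.0000 ms; subtotal = 5.6000 ms
Link 3: t_trans = 12000/(2*10^6) s = 6.0000 ms; t_prop = 400/200000 s = 2.0000 ms; subtotal = 8.0000 ms
End-to-end = 4.1200 + 5.6000 + 8.0000 = 17.7200 ms -> 17.720 ms (3 dp)

17.720


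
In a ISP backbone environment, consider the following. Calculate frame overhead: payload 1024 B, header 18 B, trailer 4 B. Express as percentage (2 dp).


Given: payload = 1024 B, header = 18 B, trailer = 4 B
Overhead bytes = header + trailer = 18 + 4 = 22
Total frame = payload + overhead = 1024 + 22 = 1046
Overhead % = 22 / 1046 * 100 = 2.1033% -> 2.10% (2 dp)

2.10


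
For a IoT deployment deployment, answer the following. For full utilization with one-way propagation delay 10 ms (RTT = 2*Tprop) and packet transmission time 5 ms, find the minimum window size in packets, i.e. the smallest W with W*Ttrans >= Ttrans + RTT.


Given: Ttrans = 5 ms, RTT = 20 ms (= 2 * Tprop, Tprop = 10 ms)
Time until first ACK returns = Ttrans + RTT = 5 + 20 = 25 ms
Need W * Ttrans >= Ttrans + RTT  ->  W >= (Ttrans + RTT) / Ttrans
(Ttrans + RTT) / Ttrans = 25 / 5 = 5
W_min = ceil(5) = 5

5


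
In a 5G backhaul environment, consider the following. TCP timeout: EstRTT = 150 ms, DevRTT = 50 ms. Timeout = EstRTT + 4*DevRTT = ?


Given: EstRTT = 150 ms, DevRTT = 50 ms
Timeout = EstRTT + 4 * DevRTT
4 * DevRTT = 4 * 50 = 200
Timeout = 150 + 200 = 350 ms

350


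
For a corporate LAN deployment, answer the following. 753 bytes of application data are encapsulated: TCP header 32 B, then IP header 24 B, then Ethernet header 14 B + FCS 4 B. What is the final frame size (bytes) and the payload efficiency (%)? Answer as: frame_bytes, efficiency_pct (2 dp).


TCP segment = 753 + 32 = 785 B
IP packet = 785 + 24 = 809 B
Ethernet frame = 809 + 14 + 4 = 827 B
Efficiency = app / frame = 753 / 827 = 0.910520 = 91.0520% -> 91.05% (2 dp)

827, 91.05


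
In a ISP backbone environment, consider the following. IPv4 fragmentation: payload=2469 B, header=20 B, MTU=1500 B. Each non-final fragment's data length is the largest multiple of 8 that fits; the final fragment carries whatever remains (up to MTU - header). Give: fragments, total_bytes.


Max data per non-final fragment = floor((MTU - header)/8)*8 = floor((1500 - 20)/8)*8 = floor(1480/8)*8 = 1480 B
Final fragment needs no 8-byte alignment: it can carry up to MTU - header = 1480 B
Non-final fragments needed = ceil((payload - 1480) / 1480) = ceil(989/1480) = ceil(0.6682) = 1
Number of fragments = 1 + 1 = 2
Fragment sizes (data): 1 * 1480 B + 989 B (last, 989 <= 1480 OK)
Total bytes sent = payload + n_frags * header = 2469 + 2*20 = 2469 + 40 = 2509 B

2, 2509


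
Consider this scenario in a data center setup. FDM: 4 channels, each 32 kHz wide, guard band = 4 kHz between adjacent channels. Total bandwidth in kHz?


Given: 4 channels, 32 kHz each, guard = 4 kHz
Channel bandwidth = 4 * 32 = 128 kHz
Guard bands = 3 gaps * 4 kHz = 12 kHz
Total = 128 + 12 = 140 kHz

140


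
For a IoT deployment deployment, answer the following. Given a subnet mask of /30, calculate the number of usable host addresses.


Given: subnet mask /30
Host bits = 32 - 30 = 2
Total addresses = 2^2 = 4
Usable hosts = 4 - 2 (network + broadcast) = 2

2


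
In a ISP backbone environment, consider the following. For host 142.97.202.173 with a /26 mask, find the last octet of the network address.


Given: IP = 142.97.202.173, prefix = /26
Subnet mask = 255.255.255.192
Last octet of IP: 173
Last octet of mask: 192
Network last octet = 173 AND 192 = 128

128


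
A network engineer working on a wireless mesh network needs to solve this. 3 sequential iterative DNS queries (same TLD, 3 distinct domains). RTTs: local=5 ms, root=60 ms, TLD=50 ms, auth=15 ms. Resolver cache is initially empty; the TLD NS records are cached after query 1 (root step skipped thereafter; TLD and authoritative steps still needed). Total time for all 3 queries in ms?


Lookup 1 (cold cache): local + root + TLD + auth = 5 + 60 + 50 + 15 = 130 ms
Lookups 2..3 (TLD NS cached -> skip root; new domain -> still ask TLD and auth): local + TLD + auth = 5 + 50 + 15 = 70 ms each
Remaining 2 lookups: 2 * 70 = 140 ms
Total = 130 + 140 = 270 ms

270


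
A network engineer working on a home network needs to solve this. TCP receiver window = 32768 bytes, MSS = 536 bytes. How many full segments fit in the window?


Given: RWND = 32768 bytes, MSS = 536 bytes
Full segments = floor(RWND / MSS)
Full segments = floor(32768 / 536)
Full segments = floor(61.1343) = 61

61


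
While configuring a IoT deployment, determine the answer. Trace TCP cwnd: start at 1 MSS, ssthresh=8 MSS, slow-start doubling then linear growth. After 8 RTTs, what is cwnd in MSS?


RTT 0: cwnd = 1 MSS (initial)
RTT 1: cwnd = 2 MSS (slow start, doubled)
RTT 2: cwnd = 4 MSS (slow start, doubled)
RTT 3: cwnd = 8 MSS (slow start, doubled)
RTT 4: cwnd = 9 MSS (congestion avoidance, +1)
RTT 5: cwnd = 10 MSS (congestion avoidance, +1)
RTT 6: cwnd = 11 MSS (congestion avoidance, +1)
RTT 7: cwnd = 12 MSS (congestion avoidance, +1)
RTT 8: cwnd = 13 MSS (congestion avoidance, +1)

13


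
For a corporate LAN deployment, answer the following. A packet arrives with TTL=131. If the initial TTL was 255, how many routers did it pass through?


Given: initial TTL = 255, received TTL = 131
Hops = initial TTL - received TTL
Hops = 255 - 131 = 124

124


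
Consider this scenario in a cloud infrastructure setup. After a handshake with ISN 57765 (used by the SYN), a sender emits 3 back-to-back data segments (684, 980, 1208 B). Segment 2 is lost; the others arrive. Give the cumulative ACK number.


SYN uses sequence number 57765; first data byte = ISN + 1 = 57766.
Segment 1: SEQ = 57766, len = 684 B, covers [57766, 58449]
Segment 2: SEQ = 58450, len = 980 B, covers [58450, 59429] [LOST]
Segment 3: SEQ = 59430, len = 1208 B, covers [59430, 60637]
In-order data received: bytes [57766, 58449] (segments 1..1).
Segment 2 missing -> gap begins at byte 58450; later segments buffered out of order.
Cumulative ACK = next expected in-order byte = 57766 + 684 = 58450

58450


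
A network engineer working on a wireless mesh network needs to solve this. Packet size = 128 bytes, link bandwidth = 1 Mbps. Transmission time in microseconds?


Given: packet = 128 bytes, bandwidth = 1 Mbps
Packet in bits = 128 * 8 = 1024 bits
Bandwidth = 1 * 10^6 = 1000000 bps
Time = 1024 / 1000000 seconds
Time in us = 1024 * 10^6 / 1000000 = 1024

1024


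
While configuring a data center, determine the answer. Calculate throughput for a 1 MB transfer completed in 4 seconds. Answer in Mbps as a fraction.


Given: file = 1 MB, time = 4 s
File in Mb = 1 * 8 = 8 Mb
Throughput = 8 / 4 Mbps
Throughput = 2 Mbps

2


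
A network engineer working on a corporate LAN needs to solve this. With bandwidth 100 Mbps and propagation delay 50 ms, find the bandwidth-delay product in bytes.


Given: bandwidth = 100 Mbps, delay = 50 ms
BDP in bits = 100 * 10^6 * 50 / 1000
BDP in bits = 5000000
BDP in bytes = 5000000 / 8 = 625000

625000


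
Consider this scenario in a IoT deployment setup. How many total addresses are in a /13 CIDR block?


Given: CIDR prefix /13
Host bits = 32 - 13 = 19
Total addresses = 2^19 = 524288

524288


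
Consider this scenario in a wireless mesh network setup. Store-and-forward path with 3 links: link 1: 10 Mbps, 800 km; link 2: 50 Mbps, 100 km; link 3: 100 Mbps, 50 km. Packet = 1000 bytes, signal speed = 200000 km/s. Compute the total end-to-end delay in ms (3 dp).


Packet = 1000 bytes = 8000 bits. Store-and-forward: sum (t_trans + t_prop) per link.
Link 1: t_trans = 8000/(10*10^6) s = 0.8000 ms; t_prop = 800/200000 s = 4.0000 ms; subtotal = 4.8000 ms
Link 2: t_trans = 8000/(50*10^6) s = 0.1600 ms; t_prop = 100/200000 s = 0.5000 ms; subtotal = 0.6600 ms
Link 3: t_trans = 8000/(100*10^6) s = 0.0800 ms; t_prop = 50/200000 s = 0.2500 ms; subtotal = 0.3300 ms
End-to-end = 4.8000 + 0.6600 + 0.3300 = 5.7900 ms -> 5.790 ms (3 dp)

5.790


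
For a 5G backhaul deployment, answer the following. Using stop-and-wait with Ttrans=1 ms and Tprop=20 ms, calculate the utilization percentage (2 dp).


Given: Ttrans = 1 ms, Tprop = 20 ms
RTT = 2 * Tprop = 2 * 20 = 40 ms
U = Ttrans / (Ttrans + RTT)
U = 1 / (1 + 40)
U = 1 / 41 = 0.02439
U% = 2.44%

2.44


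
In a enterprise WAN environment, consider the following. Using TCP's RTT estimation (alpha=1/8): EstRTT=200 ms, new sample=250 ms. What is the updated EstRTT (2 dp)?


Given: EstRTT = 200 ms, SampleRTT = 250 ms, alpha = 1/8
New EstRTT = (1 - alpha) * EstRTT + alpha * SampleRTT
(7/8) * 200 = 175
(1/8) * 250 = 31.25
New EstRTT = 175 + 31.25 = 206.25 ms -> 206.25 ms (2 dp)

206.25


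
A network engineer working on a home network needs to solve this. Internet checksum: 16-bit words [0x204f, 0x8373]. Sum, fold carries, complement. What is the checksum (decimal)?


Given words: [0x204f, 0x8373]
Step 1: Sum all words
Raw sum = 8271 + 33651 = 41922
One's complement = ~41922 & 0xFFFF = 23613

23613


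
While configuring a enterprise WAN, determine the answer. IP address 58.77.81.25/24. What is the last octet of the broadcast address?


Given: IP = 58.77.81.25, prefix = /24
Host bits = 32 - 24 = 8
Network last octet = 25 AND mask = 0
Host part size = 2^8 - 1 = 255
Broadcast last octet = 0 OR 255 = 255

255


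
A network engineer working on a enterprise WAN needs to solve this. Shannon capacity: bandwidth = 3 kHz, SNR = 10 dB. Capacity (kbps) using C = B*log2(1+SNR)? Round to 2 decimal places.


Given: B = 3 kHz, SNR = 10 dB
SNR linear = 10^(10/10) = 10
1 + SNR = 11
log2(11) = 3.4594316186
C = 3 * 1000 * 3.4594316186 = 10378.2949 bps
C = 10.378295 kbps -> 10.38 kbps (2 dp)

10.38


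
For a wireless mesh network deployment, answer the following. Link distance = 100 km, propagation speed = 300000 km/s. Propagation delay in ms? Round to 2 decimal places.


Given: distance = 100 km, speed = 300000 km/s
Delay = distance / speed = 100 / 300000 seconds
Delay in ms = 100 * 1000 / 300000
Delay = 0.3333 ms
Rounded to 2 dp = 0.33 ms

0.33


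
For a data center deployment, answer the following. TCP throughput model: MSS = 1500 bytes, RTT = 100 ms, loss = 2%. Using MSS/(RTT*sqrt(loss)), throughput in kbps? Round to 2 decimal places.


Given: MSS = 1500 bytes, RTT = 100 ms, loss = 2%
RTT in seconds = 100 / 1000 = 0.1
Loss rate = 2% = 0.02
sqrt(loss) = sqrt(0.02) = 0.141421356237
Throughput (bytes/s) = 1500 / (0.1 * 0.141421356237) = 106066.0172
Throughput (kbps) = 106066.0172 * 8 / 1000 = 848.528137 -> 848.53 kbps (2 dp)

848.53


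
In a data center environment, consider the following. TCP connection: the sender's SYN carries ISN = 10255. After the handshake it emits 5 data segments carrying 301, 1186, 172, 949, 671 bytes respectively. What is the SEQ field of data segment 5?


The SYN occupies sequence number ISN = 10255, so the first data byte is ISN + 1 = 10256.
SEQ of data segment i = (ISN + 1) + sum of payload sizes of segments 1..i-1.
Segment 1: SEQ = 10256, payload = 301 bytes
Segment 2: SEQ = 10557, payload = 1186 bytes
Segment 3: SEQ = 11743, payload = 172 bytes
Segment 4: SEQ = 11915, payload = 949 bytes
Segment 5: SEQ = 12864, payload = 671 bytes
SEQ of segment 5 = 10256 + 301 + 1186 + 172 + 949 = 12864

12864


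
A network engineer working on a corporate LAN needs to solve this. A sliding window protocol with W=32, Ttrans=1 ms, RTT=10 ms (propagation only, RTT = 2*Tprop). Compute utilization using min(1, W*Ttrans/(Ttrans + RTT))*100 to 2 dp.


Given: W = 32, Ttrans = 1 ms, RTT = 10 ms (= 2 * Tprop, Tprop = 5 ms)
Cycle time = Ttrans + RTT = 1 + 10 = 11 ms (first packet sent until its ACK returns)
W * Ttrans = 32 * 1 = 32 ms of sending per cycle
W * Ttrans / (Ttrans + RTT) = 32 / 11 = 2.909091
U = min(1, 2.909091) = 1.000000
U% = 100.00%

100.00


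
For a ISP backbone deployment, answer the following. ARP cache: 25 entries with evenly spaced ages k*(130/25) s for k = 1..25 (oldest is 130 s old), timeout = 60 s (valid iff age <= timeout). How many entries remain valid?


Ages are k * 130/25 s for k = 1..25 (spacing = 5.2000 s).
Entry k is valid iff k * 130/25 <= 60 iff k <= 25 * 60 / 130 = 11.5385
n_valid = floor(11.5385) = 11
(n_stale = 25 - 11 = 14)

11


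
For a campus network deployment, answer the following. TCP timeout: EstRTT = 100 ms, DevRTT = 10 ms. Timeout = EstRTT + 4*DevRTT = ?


Given: EstRTT = 100 ms, DevRTT = 10 ms
Timeout = EstRTT + 4 * DevRTT
4 * DevRTT = 4 * 10 = 40
Timeout = 100 + 40 = 140 ms

140


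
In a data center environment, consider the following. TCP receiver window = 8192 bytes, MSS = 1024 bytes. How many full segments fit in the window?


Given: RWND = 8192 bytes, MSS = 1024 bytes
Full segments = floor(RWND / MSS)
Full segments = floor(8192 / 1024)
Full segments = floor(8.0) = 8

8


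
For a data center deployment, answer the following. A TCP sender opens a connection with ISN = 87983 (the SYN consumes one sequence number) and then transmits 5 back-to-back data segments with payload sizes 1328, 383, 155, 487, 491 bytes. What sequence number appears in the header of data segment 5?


The SYN occupies sequence number ISN = 87983, so the first data byte is ISN + 1 = 87984.
SEQ of data segment i = (ISN + 1) + sum of payload sizes of segments 1..i-1.
Segment 1: SEQ = 87984, payload = 1328 bytes
Segment 2: SEQ = 89312, payload = 383 bytes
Segment 3: SEQ = 89695, payload = 155 bytes
Segment 4: SEQ = 89850, payload = 487 bytes
Segment 5: SEQ = 90337, payload = 491 bytes
SEQ of segment 5 = 87984 + 1328 + 383 + 155 + 487 = 90337

90337


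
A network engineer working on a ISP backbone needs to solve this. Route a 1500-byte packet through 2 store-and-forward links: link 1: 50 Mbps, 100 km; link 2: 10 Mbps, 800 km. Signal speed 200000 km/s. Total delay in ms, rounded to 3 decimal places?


Packet = 1500 bytes = 12000 bits. Store-and-forward: sum (t_trans + t_prop) per link.
Link 1: t_trans = 12000/(50*10^6) s = 0.2400 ms; t_prop = 100/200000 s = 0.5000 ms; subtotal = 0.7400 ms
Link 2: t_trans = 12000/(10*10^6) s = 1.2000 ms; t_prop = 800/200000 s = 4.0000 ms; subtotal = 5.2000 ms
End-to-end = 0.7400 + 5.2000 = 5.9400 ms -> 5.940 ms (3 dp)

5.940


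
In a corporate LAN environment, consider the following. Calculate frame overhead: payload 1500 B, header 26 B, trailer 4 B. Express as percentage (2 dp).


Given: payload = 1500 B, header = 26 B, trailer = 4 B
Overhead bytes = header + trailer = 26 + 4 = 30
Total frame = payload + overhead = 1500 + 30 = 1530
Overhead % = 30 / 1530 * 100 = 1.9608% -> 1.96% (2 dp)

1.96


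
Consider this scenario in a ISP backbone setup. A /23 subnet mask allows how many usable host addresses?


Given: subnet mask /23
Host bits = 32 - 23 = 9
Total addresses = 2^9 = 512
Usable hosts = 512 - 2 (network + broadcast) = 510

510


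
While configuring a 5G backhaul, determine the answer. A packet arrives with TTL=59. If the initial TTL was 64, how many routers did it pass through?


Given: initial TTL = 64, received TTL = 59
Hops = initial TTL - received TTL
Hops = 64 - 59 = 5

5


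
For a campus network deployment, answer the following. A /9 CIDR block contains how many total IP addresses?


Given: CIDR prefix /9
Host bits = 32 - 9 = 23
Total addresses = 2^23 = 8388608

8388608


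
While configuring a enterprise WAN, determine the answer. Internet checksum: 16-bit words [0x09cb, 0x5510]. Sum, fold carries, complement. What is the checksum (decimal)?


Given words: [0x09cb, 0x5510]
Step 1: Sum all words
Raw sum = 2507 + 21776 = 24283
One's complement = ~24283 & 0xFFFF = 41252

41252


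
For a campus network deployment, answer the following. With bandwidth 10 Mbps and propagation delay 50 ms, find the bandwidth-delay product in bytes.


Given: bandwidth = 10 Mbps, delay = 50 ms
BDP in bits = 10 * 10^6 * 50 / 1000
BDP in bits = 500000
BDP in bytes = 500000 / 8 = 62500

62500


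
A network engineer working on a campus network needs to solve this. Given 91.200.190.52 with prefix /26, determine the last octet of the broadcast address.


Given: IP = 91.200.190.52, prefix = /26
Host bits = 32 - 26 = 6
Network last octet = 52 AND mask = 0
Host part size = 2^6 - 1 = 63
Broadcast last octet = 0 OR 63 = 63

63


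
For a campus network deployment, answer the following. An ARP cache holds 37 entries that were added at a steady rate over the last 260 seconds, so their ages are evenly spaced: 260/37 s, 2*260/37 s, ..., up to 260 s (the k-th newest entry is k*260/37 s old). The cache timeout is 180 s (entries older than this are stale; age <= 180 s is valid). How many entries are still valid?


Ages are k * 260/37 s for k = 1..37 (spacing = 7.0270 s).
Entry k is valid iff k * 260/37 <= 180 iff k <= 37 * 180 / 260 = 25.6154
n_valid = floor(25.6154) = 25
(n_stale = 37 - 25 = 12)

25


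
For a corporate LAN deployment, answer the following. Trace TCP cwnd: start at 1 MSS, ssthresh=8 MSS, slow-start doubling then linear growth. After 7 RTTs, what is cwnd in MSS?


RTT 0: cwnd = 1 MSS (initial)
RTT 1: cwnd = 2 MSS (slow start, doubled)
RTT 2: cwnd = 4 MSS (slow start, doubled)
RTT 3: cwnd = 8 MSS (slow start, doubled)
RTT 4: cwnd = 9 MSS (congestion avoidance, +1)
RTT 5: cwnd = 10 MSS (congestion avoidance, +1)
RTT 6: cwnd = 11 MSS (congestion avoidance, +1)
RTT 7: cwnd = 12 MSS (congestion avoidance, +1)

12


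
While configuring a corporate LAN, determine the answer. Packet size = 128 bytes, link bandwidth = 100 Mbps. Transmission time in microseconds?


Given: packet = 128 bytes, bandwidth = 100 Mbps
Packet in bits = 128 * 8 = 1024 bits
Bandwidth = 100 * 10^6 = 100000000 bps
Time = 1024 / 100000000 seconds
Time in us = 1024 * 10^6 / 100000000 = 10.24

10.24


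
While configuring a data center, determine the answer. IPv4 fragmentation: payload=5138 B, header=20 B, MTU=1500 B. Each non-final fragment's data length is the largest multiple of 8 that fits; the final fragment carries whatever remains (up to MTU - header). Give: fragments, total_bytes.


Max data per non-final fragment = floor((MTU - header)/8)*8 = floor((1500 - 20)/8)*8 = floor(1480/8)*8 = 1480 B
Final fragment needs no 8-byte alignment: it can carry up to MTU - header = 1480 B
Non-final fragments needed = ceil((payload - 1480) / 1480) = ceil(3658/1480) = ceil(2.4716) = 3
Number of fragments = 3 + 1 = 4
Fragment sizes (data): 3 * 1480 B + 698 B (last, 698 <= 1480 OK)
Total bytes sent = payload + n_frags * header = 5138 + 4*20 = 5138 + 80 = 5218 B

4, 5218


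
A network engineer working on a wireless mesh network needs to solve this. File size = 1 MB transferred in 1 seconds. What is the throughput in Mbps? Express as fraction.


Given: file = 1 MB, time = 1 s
File in Mb = 1 * 8 = 8 Mb
Throughput = 8 / 1 Mbps
Throughput = 8 Mbps

8


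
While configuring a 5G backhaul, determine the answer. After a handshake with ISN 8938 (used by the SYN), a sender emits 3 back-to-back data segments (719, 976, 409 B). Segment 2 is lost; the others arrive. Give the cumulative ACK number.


SYN uses sequence number 8938; first data byte = ISN + 1 = 8939.
Segment 1: SEQ = 8939, len = 719 B, covers [8939, 9657]
Segment 2: SEQ = 9658, len = 976 B, covers [9658, 10633] [LOST]
Segment 3: SEQ = 10634, len = 409 B, covers [10634, 11042]
In-order data received: bytes [8939, 9657] (segments 1..1).
Segment 2 missing -> gap begins at byte 9658; later segments buffered out of order.
Cumulative ACK = next expected in-order byte = 8939 + 719 = 9658

9658


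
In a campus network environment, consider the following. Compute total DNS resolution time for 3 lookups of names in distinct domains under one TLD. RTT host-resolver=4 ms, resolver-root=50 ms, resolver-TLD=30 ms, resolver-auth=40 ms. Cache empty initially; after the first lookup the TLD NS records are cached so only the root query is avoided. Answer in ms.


Lookup 1 (cold cache): local + root + TLD + auth = 4 + 50 + 30 + 40 = 124 ms
Lookups 2..3 (TLD NS cached -> skip root; new domain -> still ask TLD and auth): local + TLD + auth = 4 + 30 + 40 = 74 ms each
Remaining 2 lookups: 2 * 74 = 148 ms
Total = 124 + 148 = 272 ms

272


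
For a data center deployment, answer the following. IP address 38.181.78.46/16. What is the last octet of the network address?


Given: IP = 38.181.78.46, prefix = /16
Subnet mask = 255.255.0.0
Last octet of IP: 46
Last octet of mask: 0
Network last octet = 46 AND 0 = 0

0


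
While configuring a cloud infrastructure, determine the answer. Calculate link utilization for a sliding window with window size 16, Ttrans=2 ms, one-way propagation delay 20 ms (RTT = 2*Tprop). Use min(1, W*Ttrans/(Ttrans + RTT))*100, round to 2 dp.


Given: W = 16, Ttrans = 2 ms, RTT = 40 ms (= 2 * Tprop, Tprop = 20 ms)
Cycle time = Ttrans + RTT = 2 + 40 = 42 ms (first packet sent until its ACK returns)
W * Ttrans = 16 * 2 = 32 ms of sending per cycle
W * Ttrans / (Ttrans + RTT) = 32 / 42 = 0.761905
U = min(1, 0.761905) = 0.761905
U% = 76.19%

76.19


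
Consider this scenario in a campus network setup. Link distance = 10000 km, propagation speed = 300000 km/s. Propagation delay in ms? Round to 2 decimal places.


Given: distance = 10000 km, speed = 300000 km/s
Delay = distance / speed = 10000 / 300000 seconds
Delay in ms = 10000 * 1000 / 300000
Delay = 33.3333 ms
Rounded to 2 dp = 33.33 ms

33.33


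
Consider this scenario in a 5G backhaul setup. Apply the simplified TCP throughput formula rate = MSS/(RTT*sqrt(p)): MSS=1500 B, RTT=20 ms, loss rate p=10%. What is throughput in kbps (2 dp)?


Given: MSS = 1500 bytes, RTT = 20 ms, loss = 10%
RTT in seconds = 20 / 1000 = 0.02
Loss rate = 10% = 0.1
sqrt(loss) = sqrt(0.1) = 0.316227766017
Throughput (bytes/s) = 1500 / (0.02 * 0.316227766017) = 237170.8245
Throughput (kbps) = 237170.8245 * 8 / 1000 = 1897.366596 -> 1897.37 kbps (2 dp)

1897.37


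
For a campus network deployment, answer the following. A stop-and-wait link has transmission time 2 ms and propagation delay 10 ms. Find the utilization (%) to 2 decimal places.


Given: Ttrans = 2 ms, Tprop = 10 ms
RTT = 2 * Tprop = 2 * 10 = 20 ms
U = Ttrans / (Ttrans + RTT)
U = 2 / (2 + 20)
U = 2 / 22 = 0.090909
U% = 9.09%

9.09


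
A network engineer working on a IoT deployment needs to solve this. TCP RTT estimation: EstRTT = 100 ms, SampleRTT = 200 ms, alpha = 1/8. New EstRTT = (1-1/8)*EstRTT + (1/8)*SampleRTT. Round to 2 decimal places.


Given: EstRTT = 100 ms, SampleRTT = 200 ms, alpha = 1/8
New EstRTT = (1 - alpha) * EstRTT + alpha * SampleRTT
(7/8) * 100 = 87.5
(1/8) * 200 = 25
New EstRTT = 87.5 + 25 = 112.5 ms -> 112.50 ms (2 dp)

112.50


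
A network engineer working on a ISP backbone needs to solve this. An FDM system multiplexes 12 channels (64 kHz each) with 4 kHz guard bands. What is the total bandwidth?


Given: 12 channels, 64 kHz each, guard = 4 kHz
Channel bandwidth = 12 * 64 = 768 kHz
Guard bands = 11 gaps * 4 kHz = 44 kHz
Total = 768 + 44 = 812 kHz

812


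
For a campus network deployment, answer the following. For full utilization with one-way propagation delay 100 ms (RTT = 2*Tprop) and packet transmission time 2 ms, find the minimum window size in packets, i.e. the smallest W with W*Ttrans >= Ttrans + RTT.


Given: Ttrans = 2 ms, RTT = 200 ms (= 2 * Tprop, Tprop = 100 ms)
Time until first ACK returns = Ttrans + RTT = 2 + 200 = 202 ms
Need W * Ttrans >= Ttrans + RTT  ->  W >= (Ttrans + RTT) / Ttrans
(Ttrans + RTT) / Ttrans = 202 / 2 = 101
W_min = ceil(101) = 101

101


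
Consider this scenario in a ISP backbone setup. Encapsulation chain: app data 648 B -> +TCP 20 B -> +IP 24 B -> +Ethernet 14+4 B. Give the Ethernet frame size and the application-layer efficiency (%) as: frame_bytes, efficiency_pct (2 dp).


TCP segment = 648 + 20 = 668 B
IP packet = 668 + 24 = 692 B
Ethernet frame = 692 + 14 + 4 = 710 B
Efficiency = app / frame = 648 / 710 = 0.912676 = 91.2676% -> 91.27% (2 dp)

710, 91.27


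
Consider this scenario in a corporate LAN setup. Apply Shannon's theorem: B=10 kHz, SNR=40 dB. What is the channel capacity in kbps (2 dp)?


Given: B = 10 kHz, SNR = 40 dB
SNR linear = 10^(40/10) = 10000
1 + SNR = 10001
log2(10001) = 13.2878566418
C = 10 * 1000 * 13.2878566418 = 132878.5664 bps
C = 132.878566 kbps -> 132.88 kbps (2 dp)

132.88


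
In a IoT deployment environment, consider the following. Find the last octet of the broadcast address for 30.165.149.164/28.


Given: IP = 30.165.149.164, prefix = /28
Host bits = 32 - 28 = 4
Network last octet = 164 AND mask = 160
Host part size = 2^4 - 1 = 15
Broadcast last octet = 160 OR 15 = 175

175


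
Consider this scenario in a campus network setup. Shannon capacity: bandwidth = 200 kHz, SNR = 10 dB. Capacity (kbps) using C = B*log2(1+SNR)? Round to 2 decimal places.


Given: B = 200 kHz, SNR = 10 dB
SNR linear = 10^(10/10) = 10
1 + SNR = 11
log2(11) = 3.4594316186
C = 200 * 1000 * 3.4594316186 = 691886.3237 bps
C = 691.886324 kbps -> 691.89 kbps (2 dp)

691.89


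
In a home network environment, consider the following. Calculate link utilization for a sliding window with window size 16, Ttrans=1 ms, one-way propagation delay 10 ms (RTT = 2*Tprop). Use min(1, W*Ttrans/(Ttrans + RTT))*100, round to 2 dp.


Given: W = 16, Ttrans = 1 ms, RTT = 20 ms (= 2 * Tprop, Tprop = 10 ms)
Cycle time = Ttrans + RTT = 1 + 20 = 21 ms (first packet sent until its ACK returns)
W * Ttrans = 16 * 1 = 16 ms of sending per cycle
W * Ttrans / (Ttrans + RTT) = 16 / 21 = 0.761905
U = min(1, 0.761905) = 0.761905
U% = 76.19%

76.19


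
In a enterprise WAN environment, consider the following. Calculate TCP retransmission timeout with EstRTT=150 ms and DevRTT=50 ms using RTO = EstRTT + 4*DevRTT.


Given: EstRTT = 150 ms, DevRTT = 50 ms
Timeout = EstRTT + 4 * DevRTT
4 * DevRTT = 4 * 50 = 200
Timeout = 150 + 200 = 350 ms

350


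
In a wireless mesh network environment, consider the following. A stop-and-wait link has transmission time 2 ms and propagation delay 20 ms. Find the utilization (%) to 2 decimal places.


Given: Ttrans = 2 ms, Tprop = 20 ms
RTT = 2 * Tprop = 2 * 20 = 40 ms
U = Ttrans / (Ttrans + RTT)
U = 2 / (2 + 40)
U = 2 / 42 = 0.047619
U% = 4.76%

4.76


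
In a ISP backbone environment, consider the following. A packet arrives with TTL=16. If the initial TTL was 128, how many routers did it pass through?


Given: initial TTL = 128, received TTL = 16
Hops = initial TTL - received TTL
Hops = 128 - 16 = 112

112


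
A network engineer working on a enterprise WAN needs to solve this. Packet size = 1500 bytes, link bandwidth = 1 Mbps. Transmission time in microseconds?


Given: packet = 1500 bytes, bandwidth = 1 Mbps
Packet in bits = 1500 * 8 = 12000 bits
Bandwidth = 1 * 10^6 = 1000000 bps
Time = 12000 / 1000000 seconds
Time in us = 12000 * 10^6 / 1000000 = 12000

12000


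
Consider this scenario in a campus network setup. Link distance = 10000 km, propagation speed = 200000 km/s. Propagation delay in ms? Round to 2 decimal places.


Given: distance = 10000 km, speed = 200000 km/s
Delay = distance / speed = 10000 / 200000 seconds
Delay in ms = 10000 * 1000 / 200000
Delay = 50.0000 ms
Rounded to 2 dp = 50.00 ms

50.00


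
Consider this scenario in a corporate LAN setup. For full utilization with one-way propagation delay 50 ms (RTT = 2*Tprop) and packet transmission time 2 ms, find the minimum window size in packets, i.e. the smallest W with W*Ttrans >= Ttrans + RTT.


Given: Ttrans = 2 ms, RTT = 100 ms (= 2 * Tprop, Tprop = 50 ms)
Time until first ACK returns = Ttrans + RTT = 2 + 100 = 102 ms
Need W * Ttrans >= Ttrans + RTT  ->  W >= (Ttrans + RTT) / Ttrans
(Ttrans + RTT) / Ttrans = 102 / 2 = 51
W_min = ceil(51) = 51

51


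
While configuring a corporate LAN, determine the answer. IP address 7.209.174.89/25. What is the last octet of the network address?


Given: IP = 7.209.174.89, prefix = /25
Subnet mask = 255.255.255.128
Last octet of IP: 89
Last octet of mask: 128
Network last octet = 89 AND 128 = 0

0


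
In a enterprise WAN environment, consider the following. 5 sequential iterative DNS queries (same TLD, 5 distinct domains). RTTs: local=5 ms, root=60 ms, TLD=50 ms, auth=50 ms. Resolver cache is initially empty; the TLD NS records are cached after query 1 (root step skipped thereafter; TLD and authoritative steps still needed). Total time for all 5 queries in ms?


Lookup 1 (cold cache): local + root + TLD + auth = 5 + 60 + 50 + 50 = 165 ms
Lookups 2..5 (TLD NS cached -> skip root; new domain -> still ask TLD and auth): local + TLD + auth = 5 + 50 + 50 = 105 ms each
Remaining 4 lookups: 4 * 105 = 420 ms
Total = 165 + 420 = 585 ms

585


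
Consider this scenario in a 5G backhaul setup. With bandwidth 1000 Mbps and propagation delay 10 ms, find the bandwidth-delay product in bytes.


Given: bandwidth = 1000 Mbps, delay = 10 ms
BDP in bits = 1000 * 10^6 * 10 / 1000
BDP in bits = 10000000
BDP in bytes = 10000000 / 8 = 1250000

1250000


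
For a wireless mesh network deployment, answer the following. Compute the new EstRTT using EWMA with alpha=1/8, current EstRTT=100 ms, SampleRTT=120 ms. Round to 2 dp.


Given: EstRTT = 100 ms, SampleRTT = 120 ms, alpha = 1/8
New EstRTT = (1 - alpha) * EstRTT + alpha * SampleRTT
(7/8) * 100 = 87.5
(1/8) * 120 = 15
New EstRTT = 87.5 + 15 = 102.5 ms -> 102.50 ms (2 dp)

102.50


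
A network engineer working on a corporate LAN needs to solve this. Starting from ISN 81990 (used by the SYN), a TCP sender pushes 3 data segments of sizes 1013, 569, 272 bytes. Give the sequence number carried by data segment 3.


The SYN occupies sequence number ISN = 81990, so the first data byte is ISN + 1 = 81991.
SEQ of data segment i = (ISN + 1) + sum of payload sizes of segments 1..i-1.
Segment 1: SEQ = 81991, payload = 1013 bytes
Segment 2: SEQ = 83004, payload = 569 bytes
Segment 3: SEQ = 83573, payload = 272 bytes
SEQ of segment 3 = 81991 + 1013 + 569 = 83573

83573


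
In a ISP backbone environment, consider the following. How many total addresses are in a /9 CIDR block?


Given: CIDR prefix /9
Host bits = 32 - 9 = 23
Total addresses = 2^23 = 8388608

8388608


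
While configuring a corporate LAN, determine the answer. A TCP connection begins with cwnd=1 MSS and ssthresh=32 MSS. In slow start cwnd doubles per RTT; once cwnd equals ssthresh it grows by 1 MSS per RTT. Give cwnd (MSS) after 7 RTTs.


RTT 0: cwnd = 1 MSS (initial)
RTT 1: cwnd = 2 MSS (slow start, doubled)
RTT 2: cwnd = 4 MSS (slow start, doubled)
RTT 3: cwnd = 8 MSS (slow start, doubled)
RTT 4: cwnd = 16 MSS (slow start, doubled)
RTT 5: cwnd = 32 MSS (slow start, doubled)
RTT 6: cwnd = 33 MSS (congestion avoidance, +1)
RTT 7: cwnd = 34 MSS (congestion avoidance, +1)

34


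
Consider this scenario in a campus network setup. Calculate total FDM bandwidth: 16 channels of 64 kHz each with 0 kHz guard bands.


Given: 16 channels, 64 kHz each, guard = 0 kHz
Channel bandwidth = 16 * 64 = 1024 kHz
Guard bands = 15 gaps * 0 kHz = 0 kHz
Total = 1024 + 0 = 1024 kHz

1024


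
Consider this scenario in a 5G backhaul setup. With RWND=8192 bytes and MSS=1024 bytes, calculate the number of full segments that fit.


Given: RWND = 8192 bytes, MSS = 1024 bytes
Full segments = floor(RWND / MSS)
Full segments = floor(8192 / 1024)
Full segments = floor(8.0) = 8

8


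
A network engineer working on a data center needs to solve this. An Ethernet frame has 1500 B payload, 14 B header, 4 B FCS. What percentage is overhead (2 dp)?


Given: payload = 1500 B, header = 14 B, trailer = 4 B
Overhead bytes = header + trailer = 14 + 4 = 18
Total frame = payload + overhead = 1500 + 18 = 1518
Overhead % = 18 / 1518 * 100 = 1.1858% -> 1.19% (2 dp)

1.19


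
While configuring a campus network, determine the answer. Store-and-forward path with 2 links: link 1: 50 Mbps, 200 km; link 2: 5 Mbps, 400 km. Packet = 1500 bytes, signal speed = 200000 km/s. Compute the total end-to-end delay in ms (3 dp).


Packet = 1500 bytes = 12000 bits. Store-and-forward: sum (t_trans + t_prop) per link.
Link 1: t_trans = 12000/(50*10^6) s = 0.2400 ms; t_prop = 200/200000 s = 1.0000 ms; subtotal = 1.2400 ms
Link 2: t_trans = 12000/(5*10^6) s = 2.4000 ms; t_prop = 400/200000 s = 2.0000 ms; subtotal = 4.4000 ms
End-to-end = 1.2400 + 4.4000 = 5.6400 ms -> 5.640 ms (3 dp)

5.640


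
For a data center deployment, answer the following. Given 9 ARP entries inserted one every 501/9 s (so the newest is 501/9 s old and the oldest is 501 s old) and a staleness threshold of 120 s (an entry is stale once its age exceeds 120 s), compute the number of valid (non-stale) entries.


Ages are k * 501/9 s for k = 1..9 (spacing = 55.6667 s).
Entry k is valid iff k * 501/9 <= 120 iff k <= 9 * 120 / 501 = 2.1557
n_valid = floor(2.1557) = 2
(n_stale = 9 - 2 = 7)

2


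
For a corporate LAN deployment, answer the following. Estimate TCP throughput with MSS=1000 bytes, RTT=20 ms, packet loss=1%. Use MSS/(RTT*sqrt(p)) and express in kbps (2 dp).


Given: MSS = 1000 bytes, RTT = 20 ms, loss = 1%
RTT in seconds = 20 / 1000 = 0.02
Loss rate = 1% = 0.01
sqrt(loss) = sqrt(0.01) = 0.1
Throughput (bytes/s) = 1000 / (0.02 * 0.1) = 500000.0000
Throughput (kbps) = 500000.0000 * 8 / 1000 = 4000.000000 -> 4000.00 kbps (2 dp)

4000.00


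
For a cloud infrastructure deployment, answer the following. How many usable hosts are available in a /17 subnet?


Given: subnet mask /17
Host bits = 32 - 17 = 15
Total addresses = 2^15 = 32768
Usable hosts = 32768 - 2 (network + broadcast) = 32766

32766


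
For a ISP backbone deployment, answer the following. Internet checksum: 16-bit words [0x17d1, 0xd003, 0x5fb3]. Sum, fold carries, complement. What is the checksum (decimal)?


Given words: [0x17d1, 0xd003, 0x5fb3]
Step 1: Sum all words
Raw sum = 6097 + 53251 + 24499 = 83847
Step 2: Fold carry: (18311 + 1) = 18312
One's complement = ~18312 & 0xFFFF = 47223

47223


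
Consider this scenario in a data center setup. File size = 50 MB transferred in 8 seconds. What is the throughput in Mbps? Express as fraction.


Given: file = 50 MB, time = 8 s
File in Mb = 50 * 8 = 400 Mb
Throughput = 400 / 8 Mbps
Throughput = 50 Mbps

50


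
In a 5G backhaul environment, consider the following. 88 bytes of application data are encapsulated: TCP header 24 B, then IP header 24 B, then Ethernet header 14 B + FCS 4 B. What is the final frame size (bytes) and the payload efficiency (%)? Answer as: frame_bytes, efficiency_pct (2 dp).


TCP segment = 88 + 24 = 112 B
IP packet = 112 + 24 = 136 B
Ethernet frame = 136 + 14 + 4 = 154 B
Efficiency = app / frame = 88 / 154 = 0.571429 = 57.1429% -> 57.14% (2 dp)

154, 57.14


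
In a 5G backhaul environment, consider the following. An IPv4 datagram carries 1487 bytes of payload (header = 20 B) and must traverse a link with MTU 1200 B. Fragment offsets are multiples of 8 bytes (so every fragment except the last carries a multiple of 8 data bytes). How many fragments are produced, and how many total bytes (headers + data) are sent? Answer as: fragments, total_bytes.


Max data per non-final fragment = floor((MTU - header)/8)*8 = floor((1200 - 20)/8)*8 = floor(1180/8)*8 = 1176 B
Final fragment needs no 8-byte alignment: it can carry up to MTU - header = 1180 B
Non-final fragments needed = ceil((payload - 1180) / 1176) = ceil(307/1176) = ceil(0.2611) = 1
Number of fragments = 1 + 1 = 2
Fragment sizes (data): 1 * 1176 B + 311 B (last, 311 <= 1180 OK)
Total bytes sent = payload + n_frags * header = 1487 + 2*20 = 1487 + 40 = 1527 B

2, 1527


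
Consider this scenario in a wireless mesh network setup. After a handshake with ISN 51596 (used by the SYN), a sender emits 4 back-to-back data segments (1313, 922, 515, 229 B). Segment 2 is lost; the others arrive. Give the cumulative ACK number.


SYN uses sequence number 51596; first data byte = ISN + 1 = 51597.
Segment 1: SEQ = 51597, len = 1313 B, covers [51597, 52909]
Segment 2: SEQ = 52910, len = 922 B, covers [52910, 53831] [LOST]
Segment 3: SEQ = 53832, len = 515 B, covers [53832, 54346]
Segment 4: SEQ = 54347, len = 229 B, covers [54347, 54575]
In-order data received: bytes [51597, 52909] (segments 1..1).
Segment 2 missing -> gap begins at byte 52910; later segments buffered out of order.
Cumulative ACK = next expected in-order byte = 51597 + 1313 = 52910

52910


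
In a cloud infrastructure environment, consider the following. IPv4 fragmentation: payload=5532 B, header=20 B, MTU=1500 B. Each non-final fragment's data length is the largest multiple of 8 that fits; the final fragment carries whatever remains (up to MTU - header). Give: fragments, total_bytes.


Max data per non-final fragment = floor((MTU - header)/8)*8 = floor((1500 - 20)/8)*8 = floor(1480/8)*8 = 1480 B
Final fragment needs no 8-byte alignment: it can carry up to MTU - header = 1480 B
Non-final fragments needed = ceil((payload - 1480) / 1480) = ceil(4052/1480) = ceil(2.7378) = 3
Number of fragments = 3 + 1 = 4
Fragment sizes (data): 3 * 1480 B + 1092 B (last, 1092 <= 1480 OK)
Total bytes sent = payload + n_frags * header = 5532 + 4*20 = 5532 + 80 = 5612 B

4, 5612


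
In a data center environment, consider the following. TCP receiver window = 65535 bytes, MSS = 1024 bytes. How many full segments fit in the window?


Given: RWND = 65535 bytes, MSS = 1024 bytes
Full segments = floor(RWND / MSS)
Full segments = floor(65535 / 1024)
Full segments = floor(63.999) = 63

63


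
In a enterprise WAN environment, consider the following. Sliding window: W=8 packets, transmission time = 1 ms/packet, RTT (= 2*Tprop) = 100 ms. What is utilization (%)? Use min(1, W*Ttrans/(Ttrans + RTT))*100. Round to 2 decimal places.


Given: W = 8, Ttrans = 1 ms, RTT = 100 ms (= 2 * Tprop, Tprop = 50 ms)
Cycle time = Ttrans + RTT = 1 + 100 = 101 ms (first packet sent until its ACK returns)
W * Ttrans = 8 * 1 = 8 ms of sending per cycle
W * Ttrans / (Ttrans + RTT) = 8 / 101 = 0.079208
U = min(1, 0.079208) = 0.079208
U% = 7.92%

7.92


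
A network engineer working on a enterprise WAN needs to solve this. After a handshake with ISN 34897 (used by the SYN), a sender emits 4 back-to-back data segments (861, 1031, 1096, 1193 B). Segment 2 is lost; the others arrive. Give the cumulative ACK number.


SYN uses sequence number 34897; first data byte = ISN + 1 = 34898.
Segment 1: SEQ = 34898, len = 861 B, covers [34898, 35758]
Segment 2: SEQ = 35759, len = 1031 B, covers [35759, 36789] [LOST]
Segment 3: SEQ = 36790, len = 1096 B, covers [36790, 37885]
Segment 4: SEQ = 37886, len = 1193 B, covers [37886, 39078]
In-order data received: bytes [34898, 35758] (segments 1..1).
Segment 2 missing -> gap begins at byte 35759; later segments buffered out of order.
Cumulative ACK = next expected in-order byte = 34898 + 861 = 35759

35759


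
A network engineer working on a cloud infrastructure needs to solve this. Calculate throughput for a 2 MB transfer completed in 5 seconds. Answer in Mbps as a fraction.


Given: file = 2 MB, time = 5 s
File in Mb = 2 * 8 = 16 Mb
Throughput = 16 / 5 Mbps
Throughput = 16/5 Mbps

16/5


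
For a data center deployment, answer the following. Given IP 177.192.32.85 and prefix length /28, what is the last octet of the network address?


Given: IP = 177.192.32.85, prefix = /28
Subnet mask = 255.255.255.240
Last octet of IP: 85
Last octet of mask: 240
Network last octet = 85 AND 240 = 80

80


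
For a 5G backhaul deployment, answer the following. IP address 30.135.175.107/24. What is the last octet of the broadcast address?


Given: IP = 30.135.175.107, prefix = /24
Host bits = 32 - 24 = 8
Network last octet = 107 AND mask = 0
Host part size = 2^8 - 1 = 255
Broadcast last octet = 0 OR 255 = 255

255
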